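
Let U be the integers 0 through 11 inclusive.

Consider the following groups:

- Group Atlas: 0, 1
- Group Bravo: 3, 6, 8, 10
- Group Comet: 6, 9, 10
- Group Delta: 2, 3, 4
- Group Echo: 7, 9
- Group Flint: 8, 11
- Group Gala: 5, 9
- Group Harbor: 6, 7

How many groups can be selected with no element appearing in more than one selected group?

5

Atlas, Delta, Flint, Gala, Harbor are pairwise disjoint (Atlas={0,1}; Delta={2,3,4}; Flint={8,11}; Gala={5,9}; Harbor={6,7}).
Every remaining group overlaps one of these, and no 6 of the listed groups are pairwise disjoint, so 5 is the maximum.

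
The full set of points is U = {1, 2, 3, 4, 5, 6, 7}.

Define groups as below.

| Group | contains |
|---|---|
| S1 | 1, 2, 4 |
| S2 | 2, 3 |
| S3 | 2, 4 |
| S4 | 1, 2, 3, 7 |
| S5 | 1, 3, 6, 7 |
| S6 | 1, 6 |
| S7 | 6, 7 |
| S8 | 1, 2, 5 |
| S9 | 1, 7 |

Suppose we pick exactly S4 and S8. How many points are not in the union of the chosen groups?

Union of S4, S8 = {1, 2, 3, 5, 7}.
Not covered: 4, 6 — 2 points.

2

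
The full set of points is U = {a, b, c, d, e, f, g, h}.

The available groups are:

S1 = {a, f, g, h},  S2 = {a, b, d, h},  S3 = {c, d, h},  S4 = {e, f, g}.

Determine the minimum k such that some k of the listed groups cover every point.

S2 and S3 and S4 together: S2 ∪ S3 ∪ S4 = {a, b, c, d, e, f, g, h} — every point is covered.
Only S2 contains b, so S2 is forced; the remaining 4 points need at least 2 more groups (each remaining group adds at most 3) — so at least 3 groups are needed, and 3 is optimal.

3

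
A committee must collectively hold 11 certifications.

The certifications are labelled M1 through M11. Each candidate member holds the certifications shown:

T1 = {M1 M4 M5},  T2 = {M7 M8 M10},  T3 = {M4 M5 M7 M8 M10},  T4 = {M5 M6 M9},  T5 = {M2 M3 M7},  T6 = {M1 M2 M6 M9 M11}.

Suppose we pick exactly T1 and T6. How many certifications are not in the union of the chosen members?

Union of T1, T6 = {M1, M2, M4, M5, M6, M9, M11}.
Not covered: M3, M7, M8, M10 — 4 certifications.

4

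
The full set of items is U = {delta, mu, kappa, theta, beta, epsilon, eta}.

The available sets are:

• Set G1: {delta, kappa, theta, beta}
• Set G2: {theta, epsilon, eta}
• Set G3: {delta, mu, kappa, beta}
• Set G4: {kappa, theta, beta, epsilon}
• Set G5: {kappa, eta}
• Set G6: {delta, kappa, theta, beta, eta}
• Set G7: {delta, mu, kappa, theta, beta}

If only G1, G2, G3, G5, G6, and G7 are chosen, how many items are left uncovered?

Union of G1, G2, G3, G5, G6, G7 = {delta, mu, kappa, theta, beta, epsilon, eta} — that's every item, so 0 are uncovered.

0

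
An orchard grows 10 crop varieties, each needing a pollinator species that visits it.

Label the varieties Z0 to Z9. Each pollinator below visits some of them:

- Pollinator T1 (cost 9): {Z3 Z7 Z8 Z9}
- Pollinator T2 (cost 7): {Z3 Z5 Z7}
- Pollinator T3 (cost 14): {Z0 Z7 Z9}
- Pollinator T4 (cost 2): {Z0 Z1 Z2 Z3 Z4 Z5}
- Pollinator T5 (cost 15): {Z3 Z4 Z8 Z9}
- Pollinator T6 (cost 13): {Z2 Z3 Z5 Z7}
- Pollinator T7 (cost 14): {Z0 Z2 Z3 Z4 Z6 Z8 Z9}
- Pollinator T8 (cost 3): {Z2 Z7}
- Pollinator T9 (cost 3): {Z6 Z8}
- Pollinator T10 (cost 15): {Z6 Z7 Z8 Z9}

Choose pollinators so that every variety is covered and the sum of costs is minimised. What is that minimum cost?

14

T1, T4, T9 together cover every variety (T1 ∪ T4 ∪ T9 = {Z0, Z1, Z2, Z3, Z4, Z5, Z6, Z7, Z8, Z9}); total cost 9 + 2 + 3 = 14.
The greedy pick T4, T9, T8, T1 costs 17; no covering selection beats 14.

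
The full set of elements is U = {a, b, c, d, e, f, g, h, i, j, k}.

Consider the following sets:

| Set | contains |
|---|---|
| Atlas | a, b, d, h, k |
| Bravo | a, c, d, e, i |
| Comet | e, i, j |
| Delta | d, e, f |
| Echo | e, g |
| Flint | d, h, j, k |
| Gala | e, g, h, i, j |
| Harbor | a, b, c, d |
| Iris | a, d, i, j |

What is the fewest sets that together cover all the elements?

4

Atlas, Delta, Gala, and Harbor cover everything between them: the union {a, b, c, d, e, f, g, h, i, j, k} is all of U.
No 3 of the 9 sets cover everything (all 84 combinations miss at least one element), so 4 is optimal.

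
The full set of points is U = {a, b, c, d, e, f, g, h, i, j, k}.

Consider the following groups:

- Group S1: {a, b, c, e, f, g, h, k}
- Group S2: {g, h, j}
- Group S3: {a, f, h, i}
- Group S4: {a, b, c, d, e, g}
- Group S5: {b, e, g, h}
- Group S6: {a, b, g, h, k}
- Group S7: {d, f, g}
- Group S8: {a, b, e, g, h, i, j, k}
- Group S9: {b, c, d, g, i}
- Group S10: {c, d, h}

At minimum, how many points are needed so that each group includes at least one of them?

The 2 points {d, h} hit every group.
No single point lies in every group, so at least 2 are needed and 2 is optimal.

2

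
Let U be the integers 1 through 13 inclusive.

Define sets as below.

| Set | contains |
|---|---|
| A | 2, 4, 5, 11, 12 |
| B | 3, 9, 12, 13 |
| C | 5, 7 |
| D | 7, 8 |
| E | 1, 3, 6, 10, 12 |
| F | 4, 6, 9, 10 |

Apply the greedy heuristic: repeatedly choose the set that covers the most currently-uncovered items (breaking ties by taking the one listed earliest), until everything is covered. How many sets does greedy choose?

Greedy: pick A (covers 5 new) → pick E (covers 4 new) → pick B (covers 2 new) → pick D (covers 2 new). Total picks: 4.

4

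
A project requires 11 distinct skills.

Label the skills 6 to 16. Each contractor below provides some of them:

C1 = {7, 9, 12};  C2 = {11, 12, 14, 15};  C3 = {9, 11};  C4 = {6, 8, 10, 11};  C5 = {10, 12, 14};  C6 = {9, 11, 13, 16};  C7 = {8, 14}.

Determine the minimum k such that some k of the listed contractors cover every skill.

4

Take {C1, C2, C4, C6}. Their union is {6, 7, 8, 9, 10, 11, 12, 13, 14, 15, 16}, which is all 11 skills.
Only C4 contains 6, so C4 is forced; the remaining 7 skills need at least 3 more contractors (each remaining contractor adds at most 3) — so at least 4 contractors are needed, and 4 is optimal.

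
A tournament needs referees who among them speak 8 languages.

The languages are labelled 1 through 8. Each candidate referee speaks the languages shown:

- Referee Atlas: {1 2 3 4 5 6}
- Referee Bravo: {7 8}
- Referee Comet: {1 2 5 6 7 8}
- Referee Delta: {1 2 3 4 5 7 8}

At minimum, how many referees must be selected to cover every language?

2

Take {Atlas, Comet}. Their union is {1, 2, 3, 4, 5, 6, 7, 8}, which is all 8 languages.
No single referee has all 8 languages (the largest, Delta, has 7), so 2 is optimal.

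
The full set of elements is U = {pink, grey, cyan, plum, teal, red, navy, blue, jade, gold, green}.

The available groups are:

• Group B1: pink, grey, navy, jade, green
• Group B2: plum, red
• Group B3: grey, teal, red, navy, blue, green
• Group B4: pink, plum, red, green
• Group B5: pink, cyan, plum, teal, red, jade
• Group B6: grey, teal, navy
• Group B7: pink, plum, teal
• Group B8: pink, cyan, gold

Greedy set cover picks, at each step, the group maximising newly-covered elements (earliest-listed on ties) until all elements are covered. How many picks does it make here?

3

Greedy: pick B3 (covers 6 new) → pick B5 (covers 4 new) → pick B8 (covers 1 new). Total picks: 3.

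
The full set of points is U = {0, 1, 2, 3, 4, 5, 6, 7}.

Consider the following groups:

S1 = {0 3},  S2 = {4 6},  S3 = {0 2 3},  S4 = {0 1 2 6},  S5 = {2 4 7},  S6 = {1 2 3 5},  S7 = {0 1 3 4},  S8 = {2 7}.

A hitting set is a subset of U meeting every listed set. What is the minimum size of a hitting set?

The 3 points {0, 2, 6} hit every group.
The groups S1, S2, S8 are pairwise disjoint, so any hitting set needs a separate point for each — at least 3. Hence 3 is optimal.

3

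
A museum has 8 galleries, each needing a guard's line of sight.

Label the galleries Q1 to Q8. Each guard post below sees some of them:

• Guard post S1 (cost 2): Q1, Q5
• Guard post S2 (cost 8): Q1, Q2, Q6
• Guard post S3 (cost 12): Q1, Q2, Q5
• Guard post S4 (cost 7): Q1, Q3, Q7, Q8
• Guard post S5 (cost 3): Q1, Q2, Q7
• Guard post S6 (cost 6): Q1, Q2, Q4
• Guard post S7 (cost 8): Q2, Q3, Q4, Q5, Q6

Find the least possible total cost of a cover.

15

S4, S7 together cover every gallery (S4 ∪ S7 = {Q1, Q2, Q3, Q4, Q5, Q6, Q7, Q8}); total cost 7 + 8 = 15.
The greedy pick S1, S5, S7, S4 costs 20; no covering selection beats 15.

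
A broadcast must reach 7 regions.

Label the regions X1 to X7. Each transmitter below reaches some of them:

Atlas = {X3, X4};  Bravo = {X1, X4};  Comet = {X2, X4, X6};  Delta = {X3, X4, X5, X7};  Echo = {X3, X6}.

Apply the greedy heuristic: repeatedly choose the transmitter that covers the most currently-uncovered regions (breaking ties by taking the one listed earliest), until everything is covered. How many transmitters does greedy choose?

Greedy: pick Delta (covers 4 new) → pick Comet (covers 2 new) → pick Bravo (covers 1 new). Total picks: 3.

3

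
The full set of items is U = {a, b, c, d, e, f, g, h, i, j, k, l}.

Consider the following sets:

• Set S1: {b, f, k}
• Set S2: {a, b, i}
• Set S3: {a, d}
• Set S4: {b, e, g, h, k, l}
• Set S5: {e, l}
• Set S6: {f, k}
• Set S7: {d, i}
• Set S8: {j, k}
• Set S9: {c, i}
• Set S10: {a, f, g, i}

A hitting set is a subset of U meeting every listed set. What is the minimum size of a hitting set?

The 4 items {a, i, k, l} hit every set.
The sets S3, S5, S8, S9 are pairwise disjoint, so any hitting set needs a separate item for each — at least 4. Hence 4 is optimal.

4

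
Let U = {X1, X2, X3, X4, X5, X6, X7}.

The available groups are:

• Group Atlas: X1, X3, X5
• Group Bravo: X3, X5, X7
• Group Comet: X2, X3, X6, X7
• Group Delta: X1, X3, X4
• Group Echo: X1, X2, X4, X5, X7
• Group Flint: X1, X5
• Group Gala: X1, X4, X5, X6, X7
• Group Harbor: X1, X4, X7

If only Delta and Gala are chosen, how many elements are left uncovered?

Union of Delta, Gala = {X1, X3, X4, X5, X6, X7}.
Not covered: X2 — 1 element.

1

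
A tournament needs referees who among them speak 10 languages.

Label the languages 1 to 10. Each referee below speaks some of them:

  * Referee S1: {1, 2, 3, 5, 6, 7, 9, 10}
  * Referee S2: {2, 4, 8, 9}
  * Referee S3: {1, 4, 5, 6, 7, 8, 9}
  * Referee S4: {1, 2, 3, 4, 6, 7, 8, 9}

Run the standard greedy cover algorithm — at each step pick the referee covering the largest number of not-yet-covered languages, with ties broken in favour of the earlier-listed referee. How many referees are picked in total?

Greedy: pick S1 (covers 8 new) → pick S2 (covers 2 new). Total picks: 2.

2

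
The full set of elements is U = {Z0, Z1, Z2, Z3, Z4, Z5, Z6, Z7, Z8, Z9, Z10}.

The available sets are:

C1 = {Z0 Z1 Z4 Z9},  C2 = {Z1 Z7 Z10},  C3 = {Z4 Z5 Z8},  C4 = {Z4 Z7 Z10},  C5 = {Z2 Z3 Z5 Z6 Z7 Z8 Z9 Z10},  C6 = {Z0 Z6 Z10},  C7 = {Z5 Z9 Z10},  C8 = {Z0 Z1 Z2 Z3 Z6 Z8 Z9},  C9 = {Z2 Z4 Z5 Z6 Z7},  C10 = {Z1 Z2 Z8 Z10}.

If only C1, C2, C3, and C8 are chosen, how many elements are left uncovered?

Union of C1, C2, C3, C8 = {Z0, Z1, Z2, Z3, Z4, Z5, Z6, Z7, Z8, Z9, Z10} — that's every element, so 0 are uncovered.

0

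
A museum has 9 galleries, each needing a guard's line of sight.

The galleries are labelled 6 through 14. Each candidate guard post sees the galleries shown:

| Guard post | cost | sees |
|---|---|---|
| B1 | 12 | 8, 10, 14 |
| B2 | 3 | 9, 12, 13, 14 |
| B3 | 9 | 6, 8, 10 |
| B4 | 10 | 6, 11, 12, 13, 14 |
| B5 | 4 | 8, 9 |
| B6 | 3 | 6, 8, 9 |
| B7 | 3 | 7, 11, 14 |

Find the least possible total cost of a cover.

15

B2, B3, B7 together cover every gallery (B2 ∪ B3 ∪ B7 = {6, 7, 8, 9, 10, 11, 12, 13, 14}); total cost 3 + 9 + 3 = 15.
The greedy pick B2, B6, B7, B3 costs 18; no covering selection beats 15.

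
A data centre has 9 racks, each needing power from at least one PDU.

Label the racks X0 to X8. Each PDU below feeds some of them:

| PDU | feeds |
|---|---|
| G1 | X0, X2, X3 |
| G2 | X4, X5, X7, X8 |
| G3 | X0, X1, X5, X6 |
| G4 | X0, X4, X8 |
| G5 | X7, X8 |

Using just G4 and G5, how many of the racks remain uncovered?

Union of G4, G5 = {X0, X4, X7, X8}.
Not covered: X1, X2, X3, X5, X6 — 5 racks.

5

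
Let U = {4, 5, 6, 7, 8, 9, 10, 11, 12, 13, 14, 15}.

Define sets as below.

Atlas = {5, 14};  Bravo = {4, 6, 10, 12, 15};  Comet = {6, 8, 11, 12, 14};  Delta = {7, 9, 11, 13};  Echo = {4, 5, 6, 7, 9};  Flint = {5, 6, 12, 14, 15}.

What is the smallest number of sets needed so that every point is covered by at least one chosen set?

Atlas and Bravo and Comet and Delta together: Atlas ∪ Bravo ∪ Comet ∪ Delta = {4, 5, 6, 7, 8, 9, 10, 11, 12, 13, 14, 15} — every point is covered.
No 3 of the 6 sets cover everything (all 20 combinations miss at least one point), so 4 is optimal.

4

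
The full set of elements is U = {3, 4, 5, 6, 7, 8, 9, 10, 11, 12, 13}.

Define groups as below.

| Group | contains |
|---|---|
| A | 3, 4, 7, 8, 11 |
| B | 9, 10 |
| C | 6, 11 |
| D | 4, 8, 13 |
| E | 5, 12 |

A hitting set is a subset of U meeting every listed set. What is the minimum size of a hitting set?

4

Take H = {6, 8, 10, 12}. Each listed group contains at least one of these, so H is a hitting set of size 4.
The groups B, C, D, E are pairwise disjoint, so any hitting set needs a separate element for each — at least 4. Hence 4 is optimal.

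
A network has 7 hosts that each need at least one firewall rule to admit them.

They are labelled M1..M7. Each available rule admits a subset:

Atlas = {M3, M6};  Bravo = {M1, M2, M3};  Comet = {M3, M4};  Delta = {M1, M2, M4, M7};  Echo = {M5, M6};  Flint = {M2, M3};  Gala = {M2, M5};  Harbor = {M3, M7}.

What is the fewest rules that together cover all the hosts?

3

Take {Delta, Echo, Harbor}. Their union is {M1, M2, M3, M4, M5, M6, M7}, which is all 7 hosts.
No 2 of the 8 rules cover everything (all 28 combinations miss at least one host), so 3 is optimal.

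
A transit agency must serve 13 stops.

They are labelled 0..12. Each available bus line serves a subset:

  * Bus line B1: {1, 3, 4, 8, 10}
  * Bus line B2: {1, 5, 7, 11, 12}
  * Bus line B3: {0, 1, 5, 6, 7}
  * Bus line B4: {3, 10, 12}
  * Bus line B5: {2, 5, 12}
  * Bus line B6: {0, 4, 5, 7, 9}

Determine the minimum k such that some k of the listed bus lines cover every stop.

5

Take {B1, B2, B3, B5, B6}. Their union is {0, 1, 2, 3, 4, 5, 6, 7, 8, 9, 10, 11, 12}, which is all 13 stops.
No 4 of the 6 bus lines cover everything (all 15 combinations miss at least one stop), so 5 is optimal.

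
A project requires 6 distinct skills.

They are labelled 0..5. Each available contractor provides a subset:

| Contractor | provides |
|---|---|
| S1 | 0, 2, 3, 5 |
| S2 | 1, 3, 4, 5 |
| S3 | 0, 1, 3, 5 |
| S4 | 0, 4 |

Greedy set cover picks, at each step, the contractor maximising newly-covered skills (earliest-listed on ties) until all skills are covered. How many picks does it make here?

Greedy: pick S1 (covers 4 new) → pick S2 (covers 2 new). Total picks: 2.

2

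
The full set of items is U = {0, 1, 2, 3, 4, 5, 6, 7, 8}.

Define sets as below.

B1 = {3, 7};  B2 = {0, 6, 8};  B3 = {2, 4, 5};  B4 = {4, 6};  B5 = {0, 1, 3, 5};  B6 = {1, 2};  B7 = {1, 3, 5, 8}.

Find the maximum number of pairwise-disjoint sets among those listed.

3

B1, B2, B3 are pairwise disjoint (B1={3,7}; B2={0,6,8}; B3={2,4,5}).
Every remaining set overlaps one of these, and no 4 of the listed sets are pairwise disjoint, so 3 is the maximum.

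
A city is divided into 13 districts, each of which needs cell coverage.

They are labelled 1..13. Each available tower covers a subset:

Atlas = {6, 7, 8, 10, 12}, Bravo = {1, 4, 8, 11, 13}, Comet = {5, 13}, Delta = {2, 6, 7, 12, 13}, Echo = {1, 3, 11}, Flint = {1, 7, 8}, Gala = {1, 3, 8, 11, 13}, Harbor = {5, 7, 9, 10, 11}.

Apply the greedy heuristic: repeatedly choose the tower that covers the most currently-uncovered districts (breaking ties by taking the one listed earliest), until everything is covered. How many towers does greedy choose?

5

Greedy: pick Atlas (covers 5 new) → pick Bravo (covers 4 new) → pick Harbor (covers 2 new) → pick Delta (covers 1 new) → pick Echo (covers 1 new). Total picks: 5.
(The true minimum cover uses only 4 towers, so greedy is not optimal here.)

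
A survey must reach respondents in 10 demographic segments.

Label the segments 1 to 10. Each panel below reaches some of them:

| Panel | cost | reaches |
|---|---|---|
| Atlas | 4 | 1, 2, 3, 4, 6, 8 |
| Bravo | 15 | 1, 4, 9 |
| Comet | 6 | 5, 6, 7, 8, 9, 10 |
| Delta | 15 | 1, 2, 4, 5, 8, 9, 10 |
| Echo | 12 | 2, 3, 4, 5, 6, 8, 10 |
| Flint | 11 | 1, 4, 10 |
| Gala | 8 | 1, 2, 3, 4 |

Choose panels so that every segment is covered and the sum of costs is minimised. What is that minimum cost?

10

Atlas, Comet together cover every segment (Atlas ∪ Comet = {1, 2, 3, 4, 5, 6, 7, 8, 9, 10}); total cost 4 + 6 = 10.
No covering selection has total cost below 10.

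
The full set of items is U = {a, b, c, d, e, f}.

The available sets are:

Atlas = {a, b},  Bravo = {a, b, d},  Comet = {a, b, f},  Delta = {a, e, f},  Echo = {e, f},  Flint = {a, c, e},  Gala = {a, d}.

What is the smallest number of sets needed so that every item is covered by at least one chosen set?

3

Take {Bravo, Echo, Flint}. Their union is {a, b, c, d, e, f}, which is all 6 items.
Only Flint contains c, so Flint is forced; the remaining 3 items need at least 2 more sets (each remaining set adds at most 2) — so at least 3 sets are needed, and 3 is optimal.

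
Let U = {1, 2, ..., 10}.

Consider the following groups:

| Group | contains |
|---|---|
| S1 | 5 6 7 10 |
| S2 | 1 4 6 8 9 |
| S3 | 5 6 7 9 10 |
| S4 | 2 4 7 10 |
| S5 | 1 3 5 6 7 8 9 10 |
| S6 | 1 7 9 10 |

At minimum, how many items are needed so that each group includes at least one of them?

The 2 items {7, 9} hit every group.
No single item lies in every group, so at least 2 are needed and 2 is optimal.

2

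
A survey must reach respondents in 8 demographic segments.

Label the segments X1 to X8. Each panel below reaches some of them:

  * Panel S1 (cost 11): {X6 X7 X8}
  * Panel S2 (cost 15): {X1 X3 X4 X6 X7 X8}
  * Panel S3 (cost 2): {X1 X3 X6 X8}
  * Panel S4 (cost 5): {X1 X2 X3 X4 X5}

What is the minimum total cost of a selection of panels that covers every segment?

S1, S4 together cover every segment (S1 ∪ S4 = {X1, X2, X3, X4, X5, X6, X7, X8}); total cost 11 + 5 = 16.
The greedy pick S3, S4, S1 costs 18; no covering selection beats 16.

16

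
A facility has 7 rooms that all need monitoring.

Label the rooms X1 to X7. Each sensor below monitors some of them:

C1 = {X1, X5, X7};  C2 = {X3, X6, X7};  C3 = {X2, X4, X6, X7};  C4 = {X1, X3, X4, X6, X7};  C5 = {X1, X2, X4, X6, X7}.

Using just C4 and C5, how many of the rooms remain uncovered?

Union of C4, C5 = {X1, X2, X3, X4, X6, X7}.
Not covered: X5 — 1 room.

1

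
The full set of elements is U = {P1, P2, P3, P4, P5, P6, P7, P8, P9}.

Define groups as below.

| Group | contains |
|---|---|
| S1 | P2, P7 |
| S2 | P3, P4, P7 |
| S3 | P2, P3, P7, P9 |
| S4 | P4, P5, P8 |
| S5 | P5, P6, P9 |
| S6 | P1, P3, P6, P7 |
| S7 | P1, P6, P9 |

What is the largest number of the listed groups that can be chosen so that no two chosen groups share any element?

S1, S4, S7 are pairwise disjoint (S1={P2,P7}; S4={P4,P5,P8}; S7={P1,P6,P9}).
Every remaining group overlaps one of these, and no 4 of the listed groups are pairwise disjoint, so 3 is the maximum.

3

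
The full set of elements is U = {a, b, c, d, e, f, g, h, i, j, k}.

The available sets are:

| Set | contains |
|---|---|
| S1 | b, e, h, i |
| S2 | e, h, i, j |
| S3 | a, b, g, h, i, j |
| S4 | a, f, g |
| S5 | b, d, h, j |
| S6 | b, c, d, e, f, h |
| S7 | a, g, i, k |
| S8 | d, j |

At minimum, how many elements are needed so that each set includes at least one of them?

The 3 elements {e, g, j} hit every set.
The sets S1, S4, S8 are pairwise disjoint, so any hitting set needs a separate element for each — at least 3. Hence 3 is optimal.

3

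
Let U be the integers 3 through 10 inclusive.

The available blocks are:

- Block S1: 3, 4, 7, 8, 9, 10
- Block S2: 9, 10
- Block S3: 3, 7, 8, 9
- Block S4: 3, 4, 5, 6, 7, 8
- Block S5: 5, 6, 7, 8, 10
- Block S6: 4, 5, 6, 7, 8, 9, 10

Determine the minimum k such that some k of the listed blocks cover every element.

2

S1 and S4 together: S1 ∪ S4 = {3, 4, 5, 6, 7, 8, 9, 10} — every element is covered.
No single block has all 8 elements (the largest, S6, has 7), so 2 is optimal.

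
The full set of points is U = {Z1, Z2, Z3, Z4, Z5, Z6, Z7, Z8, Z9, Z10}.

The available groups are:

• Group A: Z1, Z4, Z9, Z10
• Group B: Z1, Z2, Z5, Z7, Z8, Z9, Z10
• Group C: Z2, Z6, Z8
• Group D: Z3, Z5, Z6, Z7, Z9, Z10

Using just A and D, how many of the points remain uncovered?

2

Union of A, D = {Z1, Z3, Z4, Z5, Z6, Z7, Z9, Z10}.
Not covered: Z2, Z8 — 2 points.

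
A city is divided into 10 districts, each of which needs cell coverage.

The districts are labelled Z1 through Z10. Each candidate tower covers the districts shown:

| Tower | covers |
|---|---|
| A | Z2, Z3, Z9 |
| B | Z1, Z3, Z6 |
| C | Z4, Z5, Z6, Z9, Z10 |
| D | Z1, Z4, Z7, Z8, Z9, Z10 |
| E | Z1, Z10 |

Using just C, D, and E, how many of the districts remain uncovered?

2

Union of C, D, E = {Z1, Z4, Z5, Z6, Z7, Z8, Z9, Z10}.
Not covered: Z2, Z3 — 2 districts.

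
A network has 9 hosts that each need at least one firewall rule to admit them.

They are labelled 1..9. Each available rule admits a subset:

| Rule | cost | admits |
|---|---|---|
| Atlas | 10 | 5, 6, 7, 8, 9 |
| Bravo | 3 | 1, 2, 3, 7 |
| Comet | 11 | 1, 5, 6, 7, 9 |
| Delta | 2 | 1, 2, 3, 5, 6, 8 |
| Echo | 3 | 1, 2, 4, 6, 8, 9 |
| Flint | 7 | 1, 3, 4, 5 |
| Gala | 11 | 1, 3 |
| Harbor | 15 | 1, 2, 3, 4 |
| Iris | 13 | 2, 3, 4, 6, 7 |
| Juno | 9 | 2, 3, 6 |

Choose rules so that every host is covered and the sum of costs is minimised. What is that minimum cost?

Bravo, Delta, Echo together cover every host (Bravo ∪ Delta ∪ Echo = {1, 2, 3, 4, 5, 6, 7, 8, 9}); total cost 3 + 2 + 3 = 8.
No covering selection has total cost below 8.

8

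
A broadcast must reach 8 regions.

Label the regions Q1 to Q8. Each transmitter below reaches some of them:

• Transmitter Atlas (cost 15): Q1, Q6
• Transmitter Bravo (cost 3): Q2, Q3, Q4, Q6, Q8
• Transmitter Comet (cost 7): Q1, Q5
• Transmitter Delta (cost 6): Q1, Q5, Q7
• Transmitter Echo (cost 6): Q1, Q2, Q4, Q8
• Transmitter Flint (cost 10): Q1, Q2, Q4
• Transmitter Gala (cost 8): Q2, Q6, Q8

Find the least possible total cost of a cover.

9

Bravo, Delta together cover every region (Bravo ∪ Delta = {Q1, Q2, Q3, Q4, Q5, Q6, Q7, Q8}); total cost 3 + 6 = 9.
No covering selection has total cost below 9.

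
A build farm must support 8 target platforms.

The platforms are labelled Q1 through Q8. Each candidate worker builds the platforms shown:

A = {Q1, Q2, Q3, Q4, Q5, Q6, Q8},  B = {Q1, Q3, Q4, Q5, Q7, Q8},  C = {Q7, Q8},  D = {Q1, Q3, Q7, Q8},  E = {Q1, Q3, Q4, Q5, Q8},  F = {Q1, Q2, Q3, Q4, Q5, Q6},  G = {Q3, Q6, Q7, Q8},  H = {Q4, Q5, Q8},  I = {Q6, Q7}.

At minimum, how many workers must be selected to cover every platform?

2

Take {A, D}. Their union is {Q1, Q2, Q3, Q4, Q5, Q6, Q7, Q8}, which is all 8 platforms.
No single worker has all 8 platforms (the largest, A, has 7), so 2 is optimal.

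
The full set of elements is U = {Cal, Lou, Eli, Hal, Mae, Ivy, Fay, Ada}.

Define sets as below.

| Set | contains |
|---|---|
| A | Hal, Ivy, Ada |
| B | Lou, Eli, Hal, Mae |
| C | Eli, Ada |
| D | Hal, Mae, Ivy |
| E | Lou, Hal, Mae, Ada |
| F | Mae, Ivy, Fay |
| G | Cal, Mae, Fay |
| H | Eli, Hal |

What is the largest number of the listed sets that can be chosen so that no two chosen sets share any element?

F, H are pairwise disjoint (F={Mae,Ivy,Fay}; H={Eli,Hal}).
Every remaining set overlaps one of these, and no 3 of the listed sets are pairwise disjoint, so 2 is the maximum.

2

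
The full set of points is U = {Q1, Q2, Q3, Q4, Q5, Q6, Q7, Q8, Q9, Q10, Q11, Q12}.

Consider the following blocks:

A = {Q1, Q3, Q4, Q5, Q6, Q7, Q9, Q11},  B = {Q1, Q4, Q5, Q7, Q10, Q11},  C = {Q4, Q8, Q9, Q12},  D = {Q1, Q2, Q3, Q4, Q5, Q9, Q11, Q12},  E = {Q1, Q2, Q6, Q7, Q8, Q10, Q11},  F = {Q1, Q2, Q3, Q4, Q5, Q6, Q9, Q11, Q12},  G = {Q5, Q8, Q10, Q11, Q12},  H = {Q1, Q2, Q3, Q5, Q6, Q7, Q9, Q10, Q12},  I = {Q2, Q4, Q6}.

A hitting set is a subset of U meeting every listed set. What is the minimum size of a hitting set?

2

The 2 points {Q4, Q10} hit every block.
The blocks G, I are pairwise disjoint, so any hitting set needs a separate point for each — at least 2. Hence 2 is optimal.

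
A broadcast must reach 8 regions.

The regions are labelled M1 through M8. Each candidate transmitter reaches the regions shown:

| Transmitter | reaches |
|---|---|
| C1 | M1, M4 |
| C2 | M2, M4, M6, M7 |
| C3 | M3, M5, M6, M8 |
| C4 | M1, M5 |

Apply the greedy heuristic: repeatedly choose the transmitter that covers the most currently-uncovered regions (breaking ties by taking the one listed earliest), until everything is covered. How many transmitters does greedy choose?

3

Greedy: pick C2 (covers 4 new) → pick C3 (covers 3 new) → pick C1 (covers 1 new). Total picks: 3.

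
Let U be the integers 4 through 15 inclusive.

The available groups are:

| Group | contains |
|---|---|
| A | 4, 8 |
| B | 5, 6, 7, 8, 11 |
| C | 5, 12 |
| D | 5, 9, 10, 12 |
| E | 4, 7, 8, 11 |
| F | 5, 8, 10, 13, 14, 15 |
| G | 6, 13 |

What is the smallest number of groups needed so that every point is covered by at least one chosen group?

D and E and F and G together: D ∪ E ∪ F ∪ G = {4, 5, 6, 7, 8, 9, 10, 11, 12, 13, 14, 15} — every point is covered.
No 3 of the 7 groups cover everything (all 35 combinations miss at least one point), so 4 is optimal.

4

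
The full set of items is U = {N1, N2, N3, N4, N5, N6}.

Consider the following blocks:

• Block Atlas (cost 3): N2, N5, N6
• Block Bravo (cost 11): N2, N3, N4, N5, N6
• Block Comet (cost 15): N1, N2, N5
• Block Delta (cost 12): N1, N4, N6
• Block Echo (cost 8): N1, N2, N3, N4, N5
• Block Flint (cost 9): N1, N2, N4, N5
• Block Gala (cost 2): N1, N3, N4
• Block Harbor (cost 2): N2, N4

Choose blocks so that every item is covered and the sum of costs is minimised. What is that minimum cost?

Atlas, Gala together cover every item (Atlas ∪ Gala = {N1, N2, N3, N4, N5, N6}); total cost 3 + 2 = 5.
No covering selection has total cost below 5.

5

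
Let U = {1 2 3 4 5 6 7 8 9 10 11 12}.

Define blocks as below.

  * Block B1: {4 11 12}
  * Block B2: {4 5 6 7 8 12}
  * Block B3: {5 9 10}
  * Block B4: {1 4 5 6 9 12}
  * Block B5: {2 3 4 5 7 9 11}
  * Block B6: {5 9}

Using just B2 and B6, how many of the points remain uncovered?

Union of B2, B6 = {4, 5, 6, 7, 8, 9, 12}.
Not covered: 1, 2, 3, 10, 11 — 5 points.

5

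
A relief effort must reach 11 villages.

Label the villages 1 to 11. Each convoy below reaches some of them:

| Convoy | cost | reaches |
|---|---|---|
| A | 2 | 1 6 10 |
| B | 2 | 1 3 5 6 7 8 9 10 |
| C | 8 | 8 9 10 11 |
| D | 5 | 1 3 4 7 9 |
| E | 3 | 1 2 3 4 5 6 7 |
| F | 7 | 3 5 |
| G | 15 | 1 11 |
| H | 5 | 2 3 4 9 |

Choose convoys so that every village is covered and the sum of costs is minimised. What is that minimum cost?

C, E together cover every village (C ∪ E = {1, 2, 3, 4, 5, 6, 7, 8, 9, 10, 11}); total cost 8 + 3 = 11.
The greedy pick B, E, C costs 13; no covering selection beats 11.

11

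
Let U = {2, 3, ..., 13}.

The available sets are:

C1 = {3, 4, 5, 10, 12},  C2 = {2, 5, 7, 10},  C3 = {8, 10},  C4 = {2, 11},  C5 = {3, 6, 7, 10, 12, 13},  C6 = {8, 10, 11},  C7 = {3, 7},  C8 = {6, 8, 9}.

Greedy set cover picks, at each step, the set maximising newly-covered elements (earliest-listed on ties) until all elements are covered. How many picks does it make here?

Greedy: pick C5 (covers 6 new) → pick C1 (covers 2 new) → pick C4 (covers 2 new) → pick C8 (covers 2 new). Total picks: 4.

4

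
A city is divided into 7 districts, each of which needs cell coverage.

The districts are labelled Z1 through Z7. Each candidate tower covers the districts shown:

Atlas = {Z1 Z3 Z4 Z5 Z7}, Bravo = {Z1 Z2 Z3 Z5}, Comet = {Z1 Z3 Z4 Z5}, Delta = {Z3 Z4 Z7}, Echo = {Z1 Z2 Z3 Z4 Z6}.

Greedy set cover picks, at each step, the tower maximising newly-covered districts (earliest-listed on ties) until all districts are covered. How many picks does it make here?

2

Greedy: pick Atlas (covers 5 new) → pick Echo (covers 2 new). Total picks: 2.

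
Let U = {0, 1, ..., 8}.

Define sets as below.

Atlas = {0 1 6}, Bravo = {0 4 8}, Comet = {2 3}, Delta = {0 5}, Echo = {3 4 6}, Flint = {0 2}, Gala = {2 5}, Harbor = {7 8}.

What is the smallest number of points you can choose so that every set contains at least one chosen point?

4

Take H = {0, 2, 4, 8}. Each listed set contains at least one of these, so H is a hitting set of size 4.
No choice of 3 points meets every set, so 4 is the minimum.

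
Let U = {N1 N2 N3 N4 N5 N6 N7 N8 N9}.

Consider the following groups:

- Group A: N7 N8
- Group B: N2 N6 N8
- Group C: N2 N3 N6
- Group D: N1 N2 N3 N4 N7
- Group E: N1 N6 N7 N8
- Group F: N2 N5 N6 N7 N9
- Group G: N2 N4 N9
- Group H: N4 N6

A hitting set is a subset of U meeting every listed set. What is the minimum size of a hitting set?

3

Take T = {N4, N6, N7}. Each listed group contains at least one of these, so T is a hitting set of size 3.
No choice of 2 items meets every group, so 3 is the minimum.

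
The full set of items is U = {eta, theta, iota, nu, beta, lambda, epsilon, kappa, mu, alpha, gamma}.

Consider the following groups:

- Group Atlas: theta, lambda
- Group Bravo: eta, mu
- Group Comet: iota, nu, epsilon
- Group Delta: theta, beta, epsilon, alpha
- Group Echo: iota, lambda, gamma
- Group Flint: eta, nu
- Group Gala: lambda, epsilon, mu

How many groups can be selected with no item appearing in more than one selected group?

Atlas, Bravo, Comet are pairwise disjoint (Atlas={theta,lambda}; Bravo={eta,mu}; Comet={iota,nu,epsilon}).
Every remaining group overlaps one of these, and no 4 of the listed groups are pairwise disjoint, so 3 is the maximum.

3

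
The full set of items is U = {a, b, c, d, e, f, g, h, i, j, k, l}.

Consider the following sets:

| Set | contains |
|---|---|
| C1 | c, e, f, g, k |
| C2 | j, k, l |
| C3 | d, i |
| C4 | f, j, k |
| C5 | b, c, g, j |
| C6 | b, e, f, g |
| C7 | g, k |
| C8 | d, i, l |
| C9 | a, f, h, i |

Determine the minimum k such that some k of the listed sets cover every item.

4

C1 and C5 and C8 and C9 together: C1 ∪ C5 ∪ C8 ∪ C9 = {a, b, c, d, e, f, g, h, i, j, k, l} — every item is covered.
No 3 of the 9 sets cover everything (all 84 combinations miss at least one item), so 4 is optimal.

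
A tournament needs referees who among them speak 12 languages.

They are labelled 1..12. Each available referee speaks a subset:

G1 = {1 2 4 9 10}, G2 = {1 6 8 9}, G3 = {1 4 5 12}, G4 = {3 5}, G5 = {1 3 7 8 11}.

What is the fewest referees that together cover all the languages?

4

G1 and G2 and G3 and G5 together: G1 ∪ G2 ∪ G3 ∪ G5 = {1, 2, 3, 4, 5, 6, 7, 8, 9, 10, 11, 12} — every language is covered.
Only G2 contains 6, so G2 is forced; the remaining 8 languages need at least 3 more referees (each remaining referee adds at most 3) — so at least 4 referees are needed, and 4 is optimal.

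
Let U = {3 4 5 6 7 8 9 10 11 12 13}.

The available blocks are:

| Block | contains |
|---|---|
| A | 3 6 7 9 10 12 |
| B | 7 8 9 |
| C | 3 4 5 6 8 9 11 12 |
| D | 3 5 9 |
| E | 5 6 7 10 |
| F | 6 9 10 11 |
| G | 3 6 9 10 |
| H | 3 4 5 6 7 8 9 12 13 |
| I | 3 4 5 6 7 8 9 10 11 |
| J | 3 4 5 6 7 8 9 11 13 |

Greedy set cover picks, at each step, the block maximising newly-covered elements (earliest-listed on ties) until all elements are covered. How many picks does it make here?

Greedy: pick H (covers 9 new) → pick F (covers 2 new). Total picks: 2.

2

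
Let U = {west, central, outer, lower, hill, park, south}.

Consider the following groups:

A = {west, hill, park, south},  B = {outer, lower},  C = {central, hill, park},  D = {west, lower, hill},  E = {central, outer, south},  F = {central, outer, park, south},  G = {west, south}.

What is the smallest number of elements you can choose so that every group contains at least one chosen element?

3

H = {lower, hill, south} meets every group (each contains at least one member of H), and |H| = 3.
The groups B, C, G are pairwise disjoint, so any hitting set needs a separate element for each — at least 3. Hence 3 is optimal.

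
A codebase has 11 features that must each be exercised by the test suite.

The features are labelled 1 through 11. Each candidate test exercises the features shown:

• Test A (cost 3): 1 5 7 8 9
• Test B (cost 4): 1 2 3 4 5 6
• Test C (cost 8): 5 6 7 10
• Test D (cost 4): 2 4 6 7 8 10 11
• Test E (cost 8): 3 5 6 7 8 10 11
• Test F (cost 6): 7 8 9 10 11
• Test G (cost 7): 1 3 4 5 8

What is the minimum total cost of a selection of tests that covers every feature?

10

B, F together cover every feature (B ∪ F = {1, 2, 3, 4, 5, 6, 7, 8, 9, 10, 11}); total cost 4 + 6 = 10.
The greedy pick D, A, B costs 11; no covering selection beats 10.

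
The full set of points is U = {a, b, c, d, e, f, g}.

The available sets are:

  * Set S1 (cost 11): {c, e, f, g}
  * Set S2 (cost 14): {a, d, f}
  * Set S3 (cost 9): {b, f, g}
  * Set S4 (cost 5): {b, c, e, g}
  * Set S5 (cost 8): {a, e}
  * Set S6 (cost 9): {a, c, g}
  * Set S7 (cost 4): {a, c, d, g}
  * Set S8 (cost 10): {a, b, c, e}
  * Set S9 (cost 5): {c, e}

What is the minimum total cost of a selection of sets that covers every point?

18

S3, S7, S9 together cover every point (S3 ∪ S7 ∪ S9 = {a, b, c, d, e, f, g}); total cost 9 + 4 + 5 = 18.
No covering selection has total cost below 18.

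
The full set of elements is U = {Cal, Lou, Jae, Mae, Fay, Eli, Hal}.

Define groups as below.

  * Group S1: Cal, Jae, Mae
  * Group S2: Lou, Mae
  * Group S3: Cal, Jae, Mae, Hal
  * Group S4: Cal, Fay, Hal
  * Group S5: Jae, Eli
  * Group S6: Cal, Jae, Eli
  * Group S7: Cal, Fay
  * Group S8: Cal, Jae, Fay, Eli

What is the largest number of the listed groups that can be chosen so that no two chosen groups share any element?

3

S2, S5, S7 are pairwise disjoint (S2={Lou,Mae}; S5={Jae,Eli}; S7={Cal,Fay}).
Every remaining group overlaps one of these, and no 4 of the listed groups are pairwise disjoint, so 3 is the maximum.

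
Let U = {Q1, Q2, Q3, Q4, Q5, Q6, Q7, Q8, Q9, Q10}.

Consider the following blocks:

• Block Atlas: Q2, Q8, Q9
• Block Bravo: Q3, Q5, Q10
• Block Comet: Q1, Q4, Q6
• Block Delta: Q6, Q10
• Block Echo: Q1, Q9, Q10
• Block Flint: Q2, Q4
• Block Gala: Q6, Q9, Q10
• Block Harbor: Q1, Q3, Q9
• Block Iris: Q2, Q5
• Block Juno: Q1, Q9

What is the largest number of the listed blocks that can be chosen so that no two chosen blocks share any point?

3

Delta, Harbor, Iris are pairwise disjoint (Delta={Q6,Q10}; Harbor={Q1,Q3,Q9}; Iris={Q2,Q5}).
Every remaining block overlaps one of these, and no 4 of the listed blocks are pairwise disjoint, so 3 is the maximum.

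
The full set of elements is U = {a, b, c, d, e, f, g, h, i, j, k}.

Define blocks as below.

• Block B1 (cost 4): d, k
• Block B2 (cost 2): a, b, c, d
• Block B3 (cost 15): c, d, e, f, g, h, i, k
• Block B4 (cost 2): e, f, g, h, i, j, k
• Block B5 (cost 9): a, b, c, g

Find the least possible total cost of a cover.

B2, B4 together cover every element (B2 ∪ B4 = {a, b, c, d, e, f, g, h, i, j, k}); total cost 2 + 2 = 4.
No covering selection has total cost below 4.

4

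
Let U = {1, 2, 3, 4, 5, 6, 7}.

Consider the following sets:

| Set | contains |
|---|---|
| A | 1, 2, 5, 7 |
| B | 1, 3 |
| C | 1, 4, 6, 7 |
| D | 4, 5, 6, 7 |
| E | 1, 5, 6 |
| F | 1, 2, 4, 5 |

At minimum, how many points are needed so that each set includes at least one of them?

The 2 points {1, 6} hit every set.
The sets B, D are pairwise disjoint, so any hitting set needs a separate point for each — at least 2. Hence 2 is optimal.

2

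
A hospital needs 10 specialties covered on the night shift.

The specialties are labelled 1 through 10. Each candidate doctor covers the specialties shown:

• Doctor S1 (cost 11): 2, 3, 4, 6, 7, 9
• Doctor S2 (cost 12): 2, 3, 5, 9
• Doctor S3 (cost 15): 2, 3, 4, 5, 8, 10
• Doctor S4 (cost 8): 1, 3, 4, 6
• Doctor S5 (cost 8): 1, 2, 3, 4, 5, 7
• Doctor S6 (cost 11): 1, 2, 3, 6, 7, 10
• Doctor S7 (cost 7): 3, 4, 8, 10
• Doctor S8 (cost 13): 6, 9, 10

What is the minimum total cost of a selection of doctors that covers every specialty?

S1, S5, S7 together cover every specialty (S1 ∪ S5 ∪ S7 = {1, 2, 3, 4, 5, 6, 7, 8, 9, 10}); total cost 11 + 8 + 7 = 26.
No covering selection has total cost below 26.

26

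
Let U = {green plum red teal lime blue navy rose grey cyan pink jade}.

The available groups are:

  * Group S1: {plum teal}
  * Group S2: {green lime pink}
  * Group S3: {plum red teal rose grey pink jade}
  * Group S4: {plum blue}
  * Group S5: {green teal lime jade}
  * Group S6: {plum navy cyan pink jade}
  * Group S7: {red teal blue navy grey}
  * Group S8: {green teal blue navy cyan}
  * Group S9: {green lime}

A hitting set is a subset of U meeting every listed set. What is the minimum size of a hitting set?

3

H = {plum, lime, blue} meets every group (each contains at least one member of H), and |H| = 3.
No choice of 2 points meets every group, so 3 is the minimum.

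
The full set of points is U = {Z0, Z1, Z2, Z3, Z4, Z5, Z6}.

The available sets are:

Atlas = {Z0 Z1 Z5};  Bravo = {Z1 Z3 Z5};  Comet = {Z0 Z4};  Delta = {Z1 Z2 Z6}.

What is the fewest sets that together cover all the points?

3

Bravo, Comet, and Delta cover everything between them: the union {Z0, Z1, Z2, Z3, Z4, Z5, Z6} is all of U.
Each set has at most 3 points, and 2·3 = 6 < 7 — so at least 3 sets are needed, and 3 is optimal.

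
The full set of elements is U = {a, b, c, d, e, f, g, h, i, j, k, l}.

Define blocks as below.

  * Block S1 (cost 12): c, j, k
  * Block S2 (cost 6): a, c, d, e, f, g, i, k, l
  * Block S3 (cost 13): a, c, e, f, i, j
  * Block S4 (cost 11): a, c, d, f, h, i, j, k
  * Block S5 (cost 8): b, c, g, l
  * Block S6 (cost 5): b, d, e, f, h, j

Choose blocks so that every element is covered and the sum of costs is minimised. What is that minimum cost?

11

S2, S6 together cover every element (S2 ∪ S6 = {a, b, c, d, e, f, g, h, i, j, k, l}); total cost 6 + 5 = 11.
No covering selection has total cost below 11.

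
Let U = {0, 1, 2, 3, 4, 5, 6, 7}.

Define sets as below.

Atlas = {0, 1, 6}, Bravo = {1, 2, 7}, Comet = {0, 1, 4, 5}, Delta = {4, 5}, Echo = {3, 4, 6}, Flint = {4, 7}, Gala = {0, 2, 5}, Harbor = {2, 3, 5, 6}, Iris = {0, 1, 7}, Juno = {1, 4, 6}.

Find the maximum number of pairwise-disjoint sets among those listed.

Bravo, Delta are pairwise disjoint (Bravo={1,2,7}; Delta={4,5}).
Every remaining set overlaps one of these, and no 3 of the listed sets are pairwise disjoint, so 2 is the maximum.

2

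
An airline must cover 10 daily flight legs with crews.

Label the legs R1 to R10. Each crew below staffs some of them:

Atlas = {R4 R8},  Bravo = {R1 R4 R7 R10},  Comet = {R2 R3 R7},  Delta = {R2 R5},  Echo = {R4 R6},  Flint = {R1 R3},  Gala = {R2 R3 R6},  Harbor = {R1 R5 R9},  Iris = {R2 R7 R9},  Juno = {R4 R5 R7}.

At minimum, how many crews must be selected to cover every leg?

4

Take {Atlas, Bravo, Gala, Harbor}. Their union is {R1, R2, R3, R4, R5, R6, R7, R8, R9, R10}, which is all 10 legs.
Only Atlas contains R8, so Atlas is forced; the remaining 8 legs need at least 3 more crews (each remaining crew adds at most 3) — so at least 4 crews are needed, and 4 is optimal.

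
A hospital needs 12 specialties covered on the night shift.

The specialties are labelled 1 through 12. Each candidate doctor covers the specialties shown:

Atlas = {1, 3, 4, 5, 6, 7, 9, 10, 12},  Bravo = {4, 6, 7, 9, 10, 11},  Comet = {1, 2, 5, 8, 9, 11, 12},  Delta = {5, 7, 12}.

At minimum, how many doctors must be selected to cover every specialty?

2

Take {Atlas, Comet}. Their union is {1, 2, 3, 4, 5, 6, 7, 8, 9, 10, 11, 12}, which is all 12 specialties.
No single doctor has all 12 specialties (the largest, Atlas, has 9), so 2 is optimal.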